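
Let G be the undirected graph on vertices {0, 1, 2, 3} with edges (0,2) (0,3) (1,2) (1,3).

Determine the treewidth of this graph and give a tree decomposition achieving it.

The largest bag has 3 vertices, giving width 2; this decomposition certifies tw(G) ≤ 2. For the lower bound, G contains the cycle 2–1–3–0–2, so G is not a forest; only forests have treewidth ≤ 1, hence tw(G) ≥ 2. Combining the bounds, tw(G) = 2.

Treewidth 2.
Bags: B1 = {1, 2, 3}  B2 = {0, 2, 3}
Tree: B1–B2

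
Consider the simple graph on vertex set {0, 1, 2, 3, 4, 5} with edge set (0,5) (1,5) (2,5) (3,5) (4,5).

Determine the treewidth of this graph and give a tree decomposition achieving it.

Treewidth 1.
Bags: B1 = {4, 5}  B2 = {0, 5}  B3 = {1, 5}  B4 = {3, 5}  B5 = {2, 5}
Tree: B1–B2, B2–B3, B3–B4, B4–B5

Every bag has size at most 2, so the width is 2 − 1 = 1 and tw(G) ≤ 1. G has an edge, so its treewidth is at least 1. Therefore the treewidth is 1.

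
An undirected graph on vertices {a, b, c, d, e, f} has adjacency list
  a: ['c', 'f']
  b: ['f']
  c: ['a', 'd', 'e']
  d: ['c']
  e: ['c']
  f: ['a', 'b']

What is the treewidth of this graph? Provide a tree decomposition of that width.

Treewidth 1.
One optimal decomposition is:
Bags: B1 = {c, e}  B2 = {c, d}  B3 = {a, c}  B4 = {a, f}  B5 = {b, f}
Tree: B1–B2, B1–B3, B3–B4, B4–B5

Each bag holds 2 vertices, so the decomposition has width 1, which upper-bounds the treewidth. Any graph with an edge has treewidth ≥ 1, and G has the edge c–e. Combining the bounds, tw(G) = 1.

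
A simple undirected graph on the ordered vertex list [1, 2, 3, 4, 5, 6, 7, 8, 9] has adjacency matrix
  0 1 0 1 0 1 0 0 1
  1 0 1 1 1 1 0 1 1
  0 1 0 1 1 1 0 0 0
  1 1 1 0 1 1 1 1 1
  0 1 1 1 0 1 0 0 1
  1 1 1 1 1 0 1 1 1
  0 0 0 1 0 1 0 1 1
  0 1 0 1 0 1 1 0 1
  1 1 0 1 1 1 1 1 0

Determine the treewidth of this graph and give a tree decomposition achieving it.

Each bag holds 5 vertices, so the decomposition has width 4, which upper-bounds the treewidth. For the lower bound, the 5 vertices {2, 4, 6, 8, 9} are pairwise adjacent, and any tree decomposition puts a clique entirely inside one bag — forcing width ≥ 4. Therefore the treewidth is 4.

Treewidth 4.
Bags: B1 = {2, 4, 6, 8, 9}  B2 = {1, 2, 4, 6, 9}  B3 = {2, 4, 5, 6, 9}  B4 = {4, 6, 7, 8, 9}  B5 = {2, 3, 4, 5, 6}
Tree: B1–B2, B2–B3, B1–B4, B3–B5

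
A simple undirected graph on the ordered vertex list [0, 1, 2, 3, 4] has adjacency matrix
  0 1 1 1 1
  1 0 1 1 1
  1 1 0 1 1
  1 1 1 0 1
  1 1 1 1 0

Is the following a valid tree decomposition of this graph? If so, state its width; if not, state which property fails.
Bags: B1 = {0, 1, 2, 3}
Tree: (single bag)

No — vertex 4 appears in no bag.

A tree decomposition must satisfy three properties: every vertex lies in some bag; for every edge, both endpoints lie together in some bag; and for every vertex, the bags containing it form a connected subtree. Here vertex 4 appears in no bag, so the decomposition is invalid.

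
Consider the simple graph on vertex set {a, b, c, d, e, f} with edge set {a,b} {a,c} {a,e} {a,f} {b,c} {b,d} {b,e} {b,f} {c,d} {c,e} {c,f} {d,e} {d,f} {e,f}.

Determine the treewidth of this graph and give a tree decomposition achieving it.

Treewidth 4.
Bags: B1 = {b, c, d, e, f}  B2 = {a, b, c, e, f}
Tree: B1–B2

The largest bag has 5 vertices, giving width 4; this decomposition certifies tw(G) ≤ 4. For the lower bound, the 5 vertices {b, c, d, e, f} are pairwise adjacent, and any tree decomposition puts a clique entirely inside one bag — forcing width ≥ 4. The upper and lower bounds meet at 4, so that is the treewidth.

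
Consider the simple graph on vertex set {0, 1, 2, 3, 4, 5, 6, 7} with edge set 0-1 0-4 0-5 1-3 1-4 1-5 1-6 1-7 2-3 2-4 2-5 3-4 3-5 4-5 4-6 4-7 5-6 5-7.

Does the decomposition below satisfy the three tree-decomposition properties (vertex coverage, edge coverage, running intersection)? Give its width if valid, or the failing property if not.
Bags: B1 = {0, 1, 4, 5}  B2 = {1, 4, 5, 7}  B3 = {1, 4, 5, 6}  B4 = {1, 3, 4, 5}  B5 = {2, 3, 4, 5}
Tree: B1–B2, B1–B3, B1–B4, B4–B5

Checking the three conditions: (i) the bags cover all of {0, 1, 2, 3, 4, 5, 6, 7}; (ii) for each edge, some bag contains both endpoints; (iii) the bags containing any fixed vertex form a subtree. All hold, so the decomposition is valid with width 4 − 1 = 3.

Yes; width 3.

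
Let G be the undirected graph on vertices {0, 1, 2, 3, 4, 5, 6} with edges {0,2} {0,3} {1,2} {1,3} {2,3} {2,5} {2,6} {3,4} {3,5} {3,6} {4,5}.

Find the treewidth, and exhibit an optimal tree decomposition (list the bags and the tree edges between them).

Treewidth 2.
One optimal decomposition is:
Bags: B1 = {0, 2, 3}  B2 = {1, 2, 3}  B3 = {2, 3, 5}  B4 = {3, 4, 5}  B5 = {2, 3, 6}
Tree: B1–B2, B1–B3, B3–B4, B1–B5

Every bag has size at most 3, so the width is 3 − 1 = 2 and tw(G) ≤ 2. For the lower bound, the 3 vertices {0, 2, 3} are pairwise adjacent, and any tree decomposition puts a clique entirely inside one bag — forcing width ≥ 2. Hence tw(G) = 2 exactly.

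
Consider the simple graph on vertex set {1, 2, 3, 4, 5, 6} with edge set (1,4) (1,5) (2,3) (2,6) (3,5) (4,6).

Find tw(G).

2

A width-2 tree decomposition is:
Bags: B1 = {1, 4, 5}  B2 = {3, 4, 5}  B3 = {2, 3, 4}  B4 = {2, 4, 6}
Tree: B1–B2, B2–B3, B3–B4
Every bag has size at most 3, so the width is 3 − 1 = 2 and tw(G) ≤ 2. Since 4–1–5–3–2–6–4 is a cycle in G, G is not acyclic. Forests are exactly the graphs of treewidth ≤ 1, so tw(G) ≥ 2. Combining the bounds, tw(G) = 2.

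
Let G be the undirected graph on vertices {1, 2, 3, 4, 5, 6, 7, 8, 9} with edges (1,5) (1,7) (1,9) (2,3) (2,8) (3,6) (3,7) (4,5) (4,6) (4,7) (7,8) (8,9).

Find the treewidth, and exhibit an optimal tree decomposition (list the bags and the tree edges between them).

Each bag holds 4 vertices, so the decomposition has width 3, which upper-bounds the treewidth. For the lower bound: the 4 vertex sets {2,8,9}, {1}, {7}, {3,4,5,6} are disjoint, each induces a connected subgraph, and every pair is joined by at least one edge of G. Contracting each set to a single vertex therefore yields K_{4} as a minor, and since treewidth is minor-monotone, tw(G) ≥ tw(K_{4}) = 3. Hence tw(G) = 3 exactly.

Treewidth 3.
Bags: B1 = {1, 2, 8, 9}  B2 = {1, 2, 7, 8}  B3 = {1, 2, 3, 7}  B4 = {1, 3, 5, 7}  B5 = {3, 4, 5, 7}  B6 = {3, 4, 5, 6}
Tree: B1–B2, B2–B3, B3–B4, B4–B5, B5–B6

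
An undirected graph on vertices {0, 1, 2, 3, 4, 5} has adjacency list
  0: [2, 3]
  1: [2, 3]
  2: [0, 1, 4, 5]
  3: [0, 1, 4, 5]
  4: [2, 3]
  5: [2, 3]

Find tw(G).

A width-2 tree decomposition is:
Bags: B1 = {1, 2, 3}  B2 = {0, 2, 3}  B3 = {2, 3, 5}  B4 = {2, 3, 4}
Tree: B1–B2, B2–B3, B3–B4
Every bag has size at most 3, so the width is 3 − 1 = 2 and tw(G) ≤ 2. For the lower bound, G contains the cycle 1–2–0–3–1, so G is not a forest; only forests have treewidth ≤ 1, hence tw(G) ≥ 2. The upper and lower bounds meet at 2, so that is the treewidth.

2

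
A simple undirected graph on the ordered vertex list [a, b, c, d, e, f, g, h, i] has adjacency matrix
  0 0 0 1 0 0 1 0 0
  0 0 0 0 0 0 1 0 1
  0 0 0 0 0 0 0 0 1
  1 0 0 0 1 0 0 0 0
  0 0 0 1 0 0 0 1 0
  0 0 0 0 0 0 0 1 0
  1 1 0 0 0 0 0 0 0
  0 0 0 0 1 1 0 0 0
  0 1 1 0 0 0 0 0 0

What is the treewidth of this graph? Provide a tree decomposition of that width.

Every bag has size at most 2, so the width is 2 − 1 = 1 and tw(G) ≤ 1. Any graph with an edge has treewidth ≥ 1, and G has the edge c–i. Hence tw(G) = 1 exactly.

Treewidth 1.
One such decomposition:
Bags: B1 = {c, i}  B2 = {b, i}  B3 = {b, g}  B4 = {a, g}  B5 = {a, d}  B6 = {d, e}  B7 = {e, h}  B8 = {f, h}
Tree: B1–B2, B2–B3, B3–B4, B4–B5, B5–B6, B6–B7, B7–B8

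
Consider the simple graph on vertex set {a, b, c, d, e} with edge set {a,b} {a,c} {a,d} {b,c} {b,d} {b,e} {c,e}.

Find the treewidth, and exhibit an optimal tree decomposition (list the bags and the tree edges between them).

Treewidth 2.
Bags: B1 = {b, c, e}  B2 = {a, b, c}  B3 = {a, b, d}
Tree: B1–B2, B2–B3

Every bag has size at most 3, so the width is 3 − 1 = 2 and tw(G) ≤ 2. On the other hand G contains the 3-clique {a, b, d}. A clique must lie in a single bag of any decomposition, so no decomposition can have width below 2. Hence tw(G) = 2 exactly.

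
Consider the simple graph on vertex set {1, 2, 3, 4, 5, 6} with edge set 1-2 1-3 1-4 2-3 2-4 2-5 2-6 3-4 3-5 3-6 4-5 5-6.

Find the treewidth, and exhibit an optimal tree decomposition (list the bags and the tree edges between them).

Every bag has size at most 4, so the width is 4 − 1 = 3 and tw(G) ≤ 3. For the lower bound, the 4 vertices {1, 2, 3, 4} are pairwise adjacent, and any tree decomposition puts a clique entirely inside one bag — forcing width ≥ 3. Hence tw(G) = 3 exactly.

Treewidth 3.
One such decomposition:
Bags: B1 = {2, 3, 5, 6}  B2 = {2, 3, 4, 5}  B3 = {1, 2, 3, 4}
Tree: B1–B2, B2–B3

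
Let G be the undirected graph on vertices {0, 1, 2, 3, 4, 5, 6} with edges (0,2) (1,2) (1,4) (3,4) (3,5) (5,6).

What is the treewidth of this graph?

A width-1 tree decomposition is:
Bags: B1 = {5, 6}  B2 = {3, 5}  B3 = {3, 4}  B4 = {1, 4}  B5 = {1, 2}  B6 = {0, 2}
Tree: B1–B2, B2–B3, B3–B4, B4–B5, B5–B6
Each bag holds 2 vertices, so the decomposition has width 1, which upper-bounds the treewidth. G has an edge, so its treewidth is at least 1. Combining the bounds, tw(G) = 1.

1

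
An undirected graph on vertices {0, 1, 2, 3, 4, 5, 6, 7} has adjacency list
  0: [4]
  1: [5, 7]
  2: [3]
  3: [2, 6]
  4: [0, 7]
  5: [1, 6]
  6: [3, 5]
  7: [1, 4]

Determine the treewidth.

A width-1 tree decomposition is:
Bags: B1 = {2, 3}  B2 = {3, 6}  B3 = {5, 6}  B4 = {1, 5}  B5 = {1, 7}  B6 = {4, 7}  B7 = {0, 4}
Tree: B1–B2, B2–B3, B3–B4, B4–B5, B5–B6, B6–B7
The largest bag has 2 vertices, giving width 1; this decomposition certifies tw(G) ≤ 1. Any graph with an edge has treewidth ≥ 1, and G has the edge 2–3. The upper and lower bounds meet at 1, so that is the treewidth.

1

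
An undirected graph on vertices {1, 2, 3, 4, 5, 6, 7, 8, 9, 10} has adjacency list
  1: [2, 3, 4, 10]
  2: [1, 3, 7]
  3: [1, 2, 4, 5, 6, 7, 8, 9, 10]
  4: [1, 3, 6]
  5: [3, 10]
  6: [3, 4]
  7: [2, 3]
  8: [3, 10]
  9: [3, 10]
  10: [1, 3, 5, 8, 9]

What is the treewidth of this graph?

A width-2 tree decomposition is:
Bags: B1 = {3, 8, 10}  B2 = {1, 3, 10}  B3 = {3, 5, 10}  B4 = {3, 9, 10}  B5 = {1, 3, 4}  B6 = {3, 4, 6}  B7 = {1, 2, 3}  B8 = {2, 3, 7}
Tree: B1–B2, B2–B3, B3–B4, B2–B5, B5–B6, B2–B7, B7–B8
Each bag holds 3 vertices, so the decomposition has width 2, which upper-bounds the treewidth. On the other hand G contains the 3-clique {1, 2, 3}. A clique must lie in a single bag of any decomposition, so no decomposition can have width below 2. The upper and lower bounds meet at 2, so that is the treewidth.

2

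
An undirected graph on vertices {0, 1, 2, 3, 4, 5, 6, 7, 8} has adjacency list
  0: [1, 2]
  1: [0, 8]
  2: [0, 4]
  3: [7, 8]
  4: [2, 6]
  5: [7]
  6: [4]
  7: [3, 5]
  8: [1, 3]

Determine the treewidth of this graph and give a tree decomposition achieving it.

Every bag has size at most 2, so the width is 2 − 1 = 1 and tw(G) ≤ 1. Since G has at least one edge (e.g. 6–4), it is not an edgeless graph, so tw(G) ≥ 1. Combining the bounds, tw(G) = 1.

Treewidth 1.
Bags: B1 = {4, 6}  B2 = {2, 4}  B3 = {0, 2}  B4 = {0, 1}  B5 = {1, 8}  B6 = {3, 8}  B7 = {3, 7}  B8 = {5, 7}
Tree: B1–B2, B2–B3, B3–B4, B4–B5, B5–B6, B6–B7, B7–B8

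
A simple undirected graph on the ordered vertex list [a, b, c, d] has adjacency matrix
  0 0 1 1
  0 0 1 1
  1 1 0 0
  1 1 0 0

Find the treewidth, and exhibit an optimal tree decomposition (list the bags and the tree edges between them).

Each bag holds 3 vertices, so the decomposition has width 2, which upper-bounds the treewidth. For the lower bound, G contains the cycle b–c–a–d–b, so G is not a forest; only forests have treewidth ≤ 1, hence tw(G) ≥ 2. Combining the bounds, tw(G) = 2.

Treewidth 2.
One optimal decomposition is:
Bags: B1 = {a, b, c}  B2 = {a, b, d}
Tree: B1–B2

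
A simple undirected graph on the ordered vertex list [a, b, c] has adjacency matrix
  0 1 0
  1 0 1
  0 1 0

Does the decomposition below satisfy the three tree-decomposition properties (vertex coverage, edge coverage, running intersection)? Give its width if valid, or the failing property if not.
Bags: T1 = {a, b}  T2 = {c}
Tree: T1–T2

No — edge (b,c) lies in no bag.

A tree decomposition must satisfy three properties: every vertex lies in some bag; for every edge, both endpoints lie together in some bag; and for every vertex, the bags containing it form a connected subtree. Here edge (b,c) lies in no bag, so the decomposition is invalid.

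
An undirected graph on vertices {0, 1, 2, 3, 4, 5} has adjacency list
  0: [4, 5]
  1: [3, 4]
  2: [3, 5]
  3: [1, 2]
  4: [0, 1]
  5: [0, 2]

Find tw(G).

A width-2 tree decomposition is:
Bags: B1 = {1, 3, 4}  B2 = {2, 3, 4}  B3 = {2, 4, 5}  B4 = {0, 4, 5}
Tree: B1–B2, B2–B3, B3–B4
Each bag holds 3 vertices, so the decomposition has width 2, which upper-bounds the treewidth. The edges 4–1–3–2–5–0–4 form a cycle, so G is not a tree and its treewidth is at least 2. Combining the bounds, tw(G) = 2.

2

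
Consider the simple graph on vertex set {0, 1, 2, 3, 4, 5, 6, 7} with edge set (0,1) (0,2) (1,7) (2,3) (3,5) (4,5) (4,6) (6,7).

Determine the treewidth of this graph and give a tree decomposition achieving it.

The largest bag has 3 vertices, giving width 2; this decomposition certifies tw(G) ≤ 2. Since 2–3–5–4–6–7–1–0–2 is a cycle in G, G is not acyclic. Forests are exactly the graphs of treewidth ≤ 1, so tw(G) ≥ 2. The upper and lower bounds meet at 2, so that is the treewidth.

Treewidth 2.
Bags: B1 = {2, 3, 5}  B2 = {2, 4, 5}  B3 = {2, 4, 6}  B4 = {2, 6, 7}  B5 = {1, 2, 7}  B6 = {0, 1, 2}
Tree: B1–B2, B2–B3, B3–B4, B4–B5, B5–B6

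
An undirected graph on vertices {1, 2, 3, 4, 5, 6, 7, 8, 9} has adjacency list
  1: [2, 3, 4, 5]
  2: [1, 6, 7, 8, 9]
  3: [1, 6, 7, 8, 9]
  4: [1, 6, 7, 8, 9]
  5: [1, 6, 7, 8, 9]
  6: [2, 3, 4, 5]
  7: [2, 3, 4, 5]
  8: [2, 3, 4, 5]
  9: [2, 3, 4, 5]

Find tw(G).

4

A width-4 tree decomposition is:
Bags: B1 = {2, 3, 4, 5, 9}  B2 = {1, 2, 3, 4, 5}  B3 = {2, 3, 4, 5, 7}  B4 = {2, 3, 4, 5, 8}  B5 = {2, 3, 4, 5, 6}
Tree: B1–B2, B2–B3, B3–B4, B4–B5
Every bag has size at most 5, so the width is 5 − 1 = 4 and tw(G) ≤ 4. For the lower bound: the 5 vertex sets {4,9}, {1,5}, {3,7}, {2}, {8} are disjoint, each induces a connected subgraph, and every pair is joined by at least one edge of G. Contracting each set to a single vertex therefore yields K_{5} as a minor, and since treewidth is minor-monotone, tw(G) ≥ tw(K_{5}) = 4. Hence tw(G) = 4 exactly.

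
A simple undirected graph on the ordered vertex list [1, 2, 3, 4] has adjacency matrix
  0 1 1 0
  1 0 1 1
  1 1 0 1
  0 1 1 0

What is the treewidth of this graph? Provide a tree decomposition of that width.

Each bag holds 3 vertices, so the decomposition has width 2, which upper-bounds the treewidth. For the lower bound, the 3 vertices {1, 2, 3} are pairwise adjacent, and any tree decomposition puts a clique entirely inside one bag — forcing width ≥ 2. Therefore the treewidth is 2.

Treewidth 2.
One such decomposition:
Bags: B1 = {2, 3, 4}  B2 = {1, 2, 3}
Tree: B1–B2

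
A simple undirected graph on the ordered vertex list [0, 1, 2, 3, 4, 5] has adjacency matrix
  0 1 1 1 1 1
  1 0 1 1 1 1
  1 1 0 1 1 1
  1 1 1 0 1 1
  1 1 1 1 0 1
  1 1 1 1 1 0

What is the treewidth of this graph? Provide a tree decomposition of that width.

With just one bag of size 6, the width is 6 − 1 = 5, so tw(G) ≤ 5. On the other hand G contains the 6-clique {0, 1, 2, 3, 4, 5}. A clique must lie in a single bag of any decomposition, so no decomposition can have width below 5. Combining the bounds, tw(G) = 5.

Treewidth 5.
Bags: B1 = {0, 1, 2, 3, 4, 5}
Tree: (single bag)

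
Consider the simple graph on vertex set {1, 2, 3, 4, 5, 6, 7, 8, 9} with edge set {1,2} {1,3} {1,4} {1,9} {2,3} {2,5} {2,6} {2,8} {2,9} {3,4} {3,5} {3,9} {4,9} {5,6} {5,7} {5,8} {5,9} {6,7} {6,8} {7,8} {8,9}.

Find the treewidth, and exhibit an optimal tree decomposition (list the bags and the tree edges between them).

Each bag holds 4 vertices, so the decomposition has width 3, which upper-bounds the treewidth. Conversely, {1, 2, 3, 9} is a clique of size 4, and the vertices of any clique must share a bag in every tree decomposition; so some bag has ≥ 4 vertices and tw(G) ≥ 3. Combining the bounds, tw(G) = 3.

Treewidth 3.
One such decomposition:
Bags: B1 = {2, 5, 8, 9}  B2 = {2, 5, 6, 8}  B3 = {2, 3, 5, 9}  B4 = {1, 2, 3, 9}  B5 = {5, 6, 7, 8}  B6 = {1, 3, 4, 9}
Tree: B1–B2, B1–B3, B3–B4, B2–B5, B4–B6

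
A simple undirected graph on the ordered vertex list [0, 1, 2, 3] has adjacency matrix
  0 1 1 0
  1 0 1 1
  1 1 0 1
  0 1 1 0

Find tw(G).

A width-2 tree decomposition is:
Bags: B1 = {1, 2, 3}  B2 = {0, 1, 2}
Tree: B1–B2
Each bag holds 3 vertices, so the decomposition has width 2, which upper-bounds the treewidth. For the lower bound, the 3 vertices {0, 1, 2} are pairwise adjacent, and any tree decomposition puts a clique entirely inside one bag — forcing width ≥ 2. Therefore the treewidth is 2.

2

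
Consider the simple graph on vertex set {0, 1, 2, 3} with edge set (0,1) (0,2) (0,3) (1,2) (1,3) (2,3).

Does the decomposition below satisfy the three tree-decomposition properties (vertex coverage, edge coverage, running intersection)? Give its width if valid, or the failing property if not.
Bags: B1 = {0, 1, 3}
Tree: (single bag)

No — vertex 2 appears in no bag.

A tree decomposition must satisfy three properties: every vertex lies in some bag; for every edge, both endpoints lie together in some bag; and for every vertex, the bags containing it form a connected subtree. Here vertex 2 appears in no bag, so the decomposition is invalid.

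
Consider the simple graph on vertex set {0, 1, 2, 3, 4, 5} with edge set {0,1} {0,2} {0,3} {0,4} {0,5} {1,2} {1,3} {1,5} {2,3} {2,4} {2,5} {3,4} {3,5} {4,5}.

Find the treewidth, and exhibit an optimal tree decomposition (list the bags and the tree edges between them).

Treewidth 4.
One such decomposition:
Bags: B1 = {0, 2, 3, 4, 5}  B2 = {0, 1, 2, 3, 5}
Tree: B1–B2

The largest bag has 5 vertices, giving width 4; this decomposition certifies tw(G) ≤ 4. For the lower bound, the 5 vertices {0, 1, 2, 3, 5} are pairwise adjacent, and any tree decomposition puts a clique entirely inside one bag — forcing width ≥ 4. Combining the bounds, tw(G) = 4.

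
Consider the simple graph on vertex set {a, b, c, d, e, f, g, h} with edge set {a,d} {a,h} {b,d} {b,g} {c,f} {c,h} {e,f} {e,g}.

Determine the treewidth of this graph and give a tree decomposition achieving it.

Treewidth 2.
One optimal decomposition is:
Bags: B1 = {c, e, f}  B2 = {c, e, h}  B3 = {a, e, h}  B4 = {a, d, e}  B5 = {b, d, e}  B6 = {b, e, g}
Tree: B1–B2, B2–B3, B3–B4, B4–B5, B5–B6

The largest bag has 3 vertices, giving width 2; this decomposition certifies tw(G) ≤ 2. For the lower bound, G contains the cycle e–f–c–h–a–d–b–g–e, so G is not a forest; only forests have treewidth ≤ 1, hence tw(G) ≥ 2. Therefore the treewidth is 2.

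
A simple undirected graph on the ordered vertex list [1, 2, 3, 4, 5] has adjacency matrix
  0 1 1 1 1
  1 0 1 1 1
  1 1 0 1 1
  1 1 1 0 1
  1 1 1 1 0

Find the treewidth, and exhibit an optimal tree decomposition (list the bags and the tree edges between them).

Treewidth 4.
Bags: B1 = {1, 2, 3, 4, 5}
Tree: (single bag)

A single bag containing all 5 vertices is trivially a valid decomposition of width 4. Conversely, {1, 2, 3, 4, 5} is a clique of size 5, and the vertices of any clique must share a bag in every tree decomposition; so some bag has ≥ 5 vertices and tw(G) ≥ 4. Therefore the treewidth is 4.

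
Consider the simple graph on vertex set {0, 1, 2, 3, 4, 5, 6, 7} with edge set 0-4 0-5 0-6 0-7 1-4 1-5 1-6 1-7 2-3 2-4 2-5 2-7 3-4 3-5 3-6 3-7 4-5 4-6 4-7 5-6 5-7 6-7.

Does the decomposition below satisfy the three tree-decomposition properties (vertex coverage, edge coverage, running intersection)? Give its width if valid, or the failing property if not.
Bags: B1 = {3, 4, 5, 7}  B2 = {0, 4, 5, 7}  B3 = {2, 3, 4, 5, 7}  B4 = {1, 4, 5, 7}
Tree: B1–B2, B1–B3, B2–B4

No — vertex 6 appears in no bag.

A tree decomposition must satisfy three properties: every vertex lies in some bag; for every edge, both endpoints lie together in some bag; and for every vertex, the bags containing it form a connected subtree. Here vertex 6 appears in no bag, so the decomposition is invalid.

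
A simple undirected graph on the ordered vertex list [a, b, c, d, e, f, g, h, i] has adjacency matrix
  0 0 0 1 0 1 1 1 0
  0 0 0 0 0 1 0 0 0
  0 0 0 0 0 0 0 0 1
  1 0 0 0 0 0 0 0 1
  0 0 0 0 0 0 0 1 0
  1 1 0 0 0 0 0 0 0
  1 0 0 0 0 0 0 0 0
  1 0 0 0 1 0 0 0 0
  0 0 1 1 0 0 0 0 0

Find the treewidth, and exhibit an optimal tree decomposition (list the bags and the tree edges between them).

Treewidth 1.
Bags: B1 = {b, f}  B2 = {a, f}  B3 = {a, h}  B4 = {e, h}  B5 = {a, d}  B6 = {d, i}  B7 = {a, g}  B8 = {c, i}
Tree: B1–B2, B2–B3, B3–B4, B2–B5, B5–B6, B2–B7, B6–B8

The largest bag has 2 vertices, giving width 1; this decomposition certifies tw(G) ≤ 1. Since G has at least one edge (e.g. b–f), it is not an edgeless graph, so tw(G) ≥ 1. The upper and lower bounds meet at 1, so that is the treewidth.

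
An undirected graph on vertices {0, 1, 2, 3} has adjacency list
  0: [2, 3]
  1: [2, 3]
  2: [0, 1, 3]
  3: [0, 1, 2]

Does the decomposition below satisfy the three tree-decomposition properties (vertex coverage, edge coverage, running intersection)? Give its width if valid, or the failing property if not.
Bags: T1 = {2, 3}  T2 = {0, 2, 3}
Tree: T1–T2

No — vertex 1 appears in no bag.

A tree decomposition must satisfy three properties: every vertex lies in some bag; for every edge, both endpoints lie together in some bag; and for every vertex, the bags containing it form a connected subtree. Here vertex 1 appears in no bag, so the decomposition is invalid.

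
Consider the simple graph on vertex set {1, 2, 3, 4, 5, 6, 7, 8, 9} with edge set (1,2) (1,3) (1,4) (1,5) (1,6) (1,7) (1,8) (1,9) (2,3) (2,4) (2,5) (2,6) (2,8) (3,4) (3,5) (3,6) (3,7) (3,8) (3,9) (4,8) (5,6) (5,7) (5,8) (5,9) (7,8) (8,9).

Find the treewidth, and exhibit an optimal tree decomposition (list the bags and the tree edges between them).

Treewidth 4.
One such decomposition:
Bags: B1 = {1, 2, 3, 5, 8}  B2 = {1, 2, 3, 4, 8}  B3 = {1, 3, 5, 7, 8}  B4 = {1, 3, 5, 8, 9}  B5 = {1, 2, 3, 5, 6}
Tree: B1–B2, B1–B3, B1–B4, B1–B5

The largest bag has 5 vertices, giving width 4; this decomposition certifies tw(G) ≤ 4. For the lower bound, the 5 vertices {1, 2, 3, 4, 8} are pairwise adjacent, and any tree decomposition puts a clique entirely inside one bag — forcing width ≥ 4. Hence tw(G) = 4 exactly.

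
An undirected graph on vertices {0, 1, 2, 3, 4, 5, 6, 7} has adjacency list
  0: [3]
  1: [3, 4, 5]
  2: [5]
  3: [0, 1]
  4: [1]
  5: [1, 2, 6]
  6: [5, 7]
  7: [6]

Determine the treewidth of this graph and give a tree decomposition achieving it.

Each bag holds 2 vertices, so the decomposition has width 1, which upper-bounds the treewidth. Any graph with an edge has treewidth ≥ 1, and G has the edge 1–5. Combining the bounds, tw(G) = 1.

Treewidth 1.
One such decomposition:
Bags: B1 = {1, 5}  B2 = {5, 6}  B3 = {6, 7}  B4 = {2, 5}  B5 = {1, 4}  B6 = {1, 3}  B7 = {0, 3}
Tree: B1–B2, B2–B3, B2–B4, B1–B5, B5–B6, B6–B7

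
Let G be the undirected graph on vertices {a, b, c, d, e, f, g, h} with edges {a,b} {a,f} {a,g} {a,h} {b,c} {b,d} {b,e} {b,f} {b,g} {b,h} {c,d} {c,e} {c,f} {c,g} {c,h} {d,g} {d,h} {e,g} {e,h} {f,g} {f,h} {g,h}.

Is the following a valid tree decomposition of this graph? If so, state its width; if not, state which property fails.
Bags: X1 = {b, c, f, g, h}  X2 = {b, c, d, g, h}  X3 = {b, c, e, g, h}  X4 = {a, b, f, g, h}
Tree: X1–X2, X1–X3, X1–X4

Checking the three conditions: (i) the bags cover all of {a, b, c, d, e, f, g, h}; (ii) for each edge, some bag contains both endpoints; (iii) the bags containing any fixed vertex form a subtree. All hold, so the decomposition is valid with width 5 − 1 = 4.

Yes; width 4.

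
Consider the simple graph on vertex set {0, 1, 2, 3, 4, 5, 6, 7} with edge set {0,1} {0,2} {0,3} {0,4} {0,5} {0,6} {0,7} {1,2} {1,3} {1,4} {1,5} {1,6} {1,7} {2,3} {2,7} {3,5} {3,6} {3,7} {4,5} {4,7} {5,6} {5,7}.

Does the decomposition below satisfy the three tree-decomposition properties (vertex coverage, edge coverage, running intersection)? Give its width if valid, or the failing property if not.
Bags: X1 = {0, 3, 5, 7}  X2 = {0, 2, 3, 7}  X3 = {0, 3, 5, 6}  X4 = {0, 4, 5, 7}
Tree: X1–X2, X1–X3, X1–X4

A tree decomposition must satisfy three properties: every vertex lies in some bag; for every edge, both endpoints lie together in some bag; and for every vertex, the bags containing it form a connected subtree. Here vertex 1 appears in no bag, so the decomposition is invalid.

No — vertex 1 appears in no bag.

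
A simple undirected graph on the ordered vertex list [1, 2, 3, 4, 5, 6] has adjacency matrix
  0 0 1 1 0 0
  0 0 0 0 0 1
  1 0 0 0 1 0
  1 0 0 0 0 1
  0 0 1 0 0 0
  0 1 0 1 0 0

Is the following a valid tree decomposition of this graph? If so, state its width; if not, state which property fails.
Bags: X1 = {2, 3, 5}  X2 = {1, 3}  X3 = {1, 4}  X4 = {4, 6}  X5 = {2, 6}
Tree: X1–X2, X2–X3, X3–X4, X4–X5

No — bags containing vertex 2 are not connected in the tree.

A tree decomposition must satisfy three properties: every vertex lies in some bag; for every edge, both endpoints lie together in some bag; and for every vertex, the bags containing it form a connected subtree. Here bags containing vertex 2 are not connected in the tree, so the decomposition is invalid.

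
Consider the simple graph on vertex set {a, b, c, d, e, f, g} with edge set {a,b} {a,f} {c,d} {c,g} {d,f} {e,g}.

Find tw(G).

1

A width-1 tree decomposition is:
Bags: B1 = {a, b}  B2 = {a, f}  B3 = {d, f}  B4 = {c, d}  B5 = {c, g}  B6 = {e, g}
Tree: B1–B2, B2–B3, B3–B4, B4–B5, B5–B6
The largest bag has 2 vertices, giving width 1; this decomposition certifies tw(G) ≤ 1. Any graph with an edge has treewidth ≥ 1, and G has the edge b–a. Combining the bounds, tw(G) = 1.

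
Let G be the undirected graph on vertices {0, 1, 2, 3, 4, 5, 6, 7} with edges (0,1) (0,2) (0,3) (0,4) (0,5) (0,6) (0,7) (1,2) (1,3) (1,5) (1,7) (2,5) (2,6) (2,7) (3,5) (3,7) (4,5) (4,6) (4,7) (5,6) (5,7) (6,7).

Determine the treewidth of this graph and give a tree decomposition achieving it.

Treewidth 4.
One such decomposition:
Bags: B1 = {0, 2, 5, 6, 7}  B2 = {0, 4, 5, 6, 7}  B3 = {0, 1, 2, 5, 7}  B4 = {0, 1, 3, 5, 7}
Tree: B1–B2, B1–B3, B3–B4

The largest bag has 5 vertices, giving width 4; this decomposition certifies tw(G) ≤ 4. Conversely, {0, 1, 2, 5, 7} is a clique of size 5, and the vertices of any clique must share a bag in every tree decomposition; so some bag has ≥ 5 vertices and tw(G) ≥ 4. The upper and lower bounds meet at 4, so that is the treewidth.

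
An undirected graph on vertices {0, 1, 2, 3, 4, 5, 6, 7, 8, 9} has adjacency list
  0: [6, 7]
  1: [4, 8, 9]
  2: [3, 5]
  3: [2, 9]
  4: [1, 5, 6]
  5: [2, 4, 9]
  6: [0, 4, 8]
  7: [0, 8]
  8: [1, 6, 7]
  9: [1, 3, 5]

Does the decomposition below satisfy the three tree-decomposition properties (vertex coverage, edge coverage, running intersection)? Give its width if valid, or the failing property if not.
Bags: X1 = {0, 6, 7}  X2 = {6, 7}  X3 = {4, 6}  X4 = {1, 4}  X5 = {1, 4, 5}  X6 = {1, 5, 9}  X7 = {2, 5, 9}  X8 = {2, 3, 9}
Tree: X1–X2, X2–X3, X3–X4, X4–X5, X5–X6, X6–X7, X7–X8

A tree decomposition must satisfy three properties: every vertex lies in some bag; for every edge, both endpoints lie together in some bag; and for every vertex, the bags containing it form a connected subtree. Here vertex 8 appears in no bag, so the decomposition is invalid.

No — vertex 8 appears in no bag.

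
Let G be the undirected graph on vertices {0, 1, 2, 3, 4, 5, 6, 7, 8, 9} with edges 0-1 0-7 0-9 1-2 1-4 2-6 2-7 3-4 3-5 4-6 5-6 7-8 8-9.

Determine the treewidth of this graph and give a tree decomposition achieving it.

Treewidth 2.
One such decomposition:
Bags: B1 = {0, 8, 9}  B2 = {0, 7, 8}  B3 = {0, 1, 7}  B4 = {1, 2, 7}  B5 = {1, 2, 4}  B6 = {2, 4, 6}  B7 = {3, 4, 6}  B8 = {3, 5, 6}
Tree: B1–B2, B2–B3, B3–B4, B4–B5, B5–B6, B6–B7, B7–B8

Every bag has size at most 3, so the width is 3 − 1 = 2 and tw(G) ≤ 2. For the lower bound, G contains the cycle 9–8–7–0–9, so G is not a forest; only forests have treewidth ≤ 1, hence tw(G) ≥ 2. Hence tw(G) = 2 exactly.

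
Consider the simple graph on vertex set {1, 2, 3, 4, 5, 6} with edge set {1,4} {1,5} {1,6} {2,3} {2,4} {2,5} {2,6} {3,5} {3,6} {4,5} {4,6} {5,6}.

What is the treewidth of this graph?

A width-3 tree decomposition is:
Bags: B1 = {1, 4, 5, 6}  B2 = {2, 4, 5, 6}  B3 = {2, 3, 5, 6}
Tree: B1–B2, B2–B3
Each bag holds 4 vertices, so the decomposition has width 3, which upper-bounds the treewidth. On the other hand G contains the 4-clique {1, 4, 5, 6}. A clique must lie in a single bag of any decomposition, so no decomposition can have width below 3. Therefore the treewidth is 3.

3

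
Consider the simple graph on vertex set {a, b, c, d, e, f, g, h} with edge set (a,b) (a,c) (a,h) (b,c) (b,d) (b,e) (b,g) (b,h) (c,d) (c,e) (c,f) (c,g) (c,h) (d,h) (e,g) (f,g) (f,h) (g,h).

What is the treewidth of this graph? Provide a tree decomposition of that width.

Every bag has size at most 4, so the width is 4 − 1 = 3 and tw(G) ≤ 3. On the other hand G contains the 4-clique {b, c, e, g}. A clique must lie in a single bag of any decomposition, so no decomposition can have width below 3. Combining the bounds, tw(G) = 3.

Treewidth 3.
One optimal decomposition is:
Bags: B1 = {b, c, e, g}  B2 = {b, c, g, h}  B3 = {a, b, c, h}  B4 = {c, f, g, h}  B5 = {b, c, d, h}
Tree: B1–B2, B2–B3, B2–B4, B2–B5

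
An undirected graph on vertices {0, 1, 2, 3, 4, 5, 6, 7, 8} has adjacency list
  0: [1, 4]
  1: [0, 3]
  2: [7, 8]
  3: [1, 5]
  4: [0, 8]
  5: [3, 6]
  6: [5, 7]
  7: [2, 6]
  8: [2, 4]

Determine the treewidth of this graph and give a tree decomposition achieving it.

Treewidth 2.
Bags: B1 = {0, 4, 8}  B2 = {0, 2, 8}  B3 = {0, 2, 7}  B4 = {0, 6, 7}  B5 = {0, 5, 6}  B6 = {0, 3, 5}  B7 = {0, 1, 3}
Tree: B1–B2, B2–B3, B3–B4, B4–B5, B5–B6, B6–B7

Every bag has size at most 3, so the width is 3 − 1 = 2 and tw(G) ≤ 2. The edges 0–4–8–2–7–6–5–3–1–0 form a cycle, so G is not a tree and its treewidth is at least 2. Hence tw(G) = 2 exactly.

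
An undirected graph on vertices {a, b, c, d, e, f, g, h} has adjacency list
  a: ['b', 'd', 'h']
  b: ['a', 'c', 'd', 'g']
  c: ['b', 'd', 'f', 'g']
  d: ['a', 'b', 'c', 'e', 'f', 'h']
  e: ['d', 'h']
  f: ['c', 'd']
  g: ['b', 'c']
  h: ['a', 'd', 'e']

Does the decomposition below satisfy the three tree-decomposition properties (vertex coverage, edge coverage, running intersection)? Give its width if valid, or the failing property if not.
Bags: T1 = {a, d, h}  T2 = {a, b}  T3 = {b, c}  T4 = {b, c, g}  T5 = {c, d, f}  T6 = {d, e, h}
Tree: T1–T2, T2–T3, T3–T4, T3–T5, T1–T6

No — edge (d,b) lies in no bag.

A tree decomposition must satisfy three properties: every vertex lies in some bag; for every edge, both endpoints lie together in some bag; and for every vertex, the bags containing it form a connected subtree. Here edge (d,b) lies in no bag, so the decomposition is invalid.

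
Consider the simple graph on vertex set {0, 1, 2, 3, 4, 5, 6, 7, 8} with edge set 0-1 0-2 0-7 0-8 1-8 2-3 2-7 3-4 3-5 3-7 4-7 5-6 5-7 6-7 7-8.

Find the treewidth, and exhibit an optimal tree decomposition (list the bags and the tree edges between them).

Treewidth 2.
One optimal decomposition is:
Bags: B1 = {0, 7, 8}  B2 = {0, 2, 7}  B3 = {2, 3, 7}  B4 = {3, 5, 7}  B5 = {0, 1, 8}  B6 = {5, 6, 7}  B7 = {3, 4, 7}
Tree: B1–B2, B2–B3, B3–B4, B1–B5, B4–B6, B4–B7

Each bag holds 3 vertices, so the decomposition has width 2, which upper-bounds the treewidth. Conversely, {0, 1, 8} is a clique of size 3, and the vertices of any clique must share a bag in every tree decomposition; so some bag has ≥ 3 vertices and tw(G) ≥ 2. The upper and lower bounds meet at 2, so that is the treewidth.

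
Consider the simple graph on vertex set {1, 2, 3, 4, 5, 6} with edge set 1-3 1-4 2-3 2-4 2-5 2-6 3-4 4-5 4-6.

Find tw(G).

2

A width-2 tree decomposition is:
Bags: B1 = {2, 4, 6}  B2 = {2, 3, 4}  B3 = {1, 3, 4}  B4 = {2, 4, 5}
Tree: B1–B2, B2–B3, B2–B4
The largest bag has 3 vertices, giving width 2; this decomposition certifies tw(G) ≤ 2. Conversely, {1, 3, 4} is a clique of size 3, and the vertices of any clique must share a bag in every tree decomposition; so some bag has ≥ 3 vertices and tw(G) ≥ 2. Therefore the treewidth is 2.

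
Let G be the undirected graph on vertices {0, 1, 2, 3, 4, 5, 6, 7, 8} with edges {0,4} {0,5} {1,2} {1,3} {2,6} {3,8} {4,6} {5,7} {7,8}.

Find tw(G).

A width-2 tree decomposition is:
Bags: B1 = {1, 2, 3}  B2 = {2, 3, 6}  B3 = {3, 4, 6}  B4 = {0, 3, 4}  B5 = {0, 3, 5}  B6 = {3, 5, 7}  B7 = {3, 7, 8}
Tree: B1–B2, B2–B3, B3–B4, B4–B5, B5–B6, B6–B7
Every bag has size at most 3, so the width is 3 − 1 = 2 and tw(G) ≤ 2. Since 3–1–2–6–4–0–5–7–8–3 is a cycle in G, G is not acyclic. Forests are exactly the graphs of treewidth ≤ 1, so tw(G) ≥ 2. Combining the bounds, tw(G) = 2.

2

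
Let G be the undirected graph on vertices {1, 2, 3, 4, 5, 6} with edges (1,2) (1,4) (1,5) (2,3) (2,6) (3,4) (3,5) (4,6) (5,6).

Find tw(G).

3

A width-3 tree decomposition is:
Bags: B1 = {2, 4, 5, 6}  B2 = {1, 2, 4, 5}  B3 = {2, 3, 4, 5}
Tree: B1–B2, B2–B3
Each bag holds 4 vertices, so the decomposition has width 3, which upper-bounds the treewidth. For the lower bound: the 4 vertex sets {2,6}, {1,5}, {4}, {3} are disjoint, each induces a connected subgraph, and every pair is joined by at least one edge of G. Contracting each set to a single vertex therefore yields K_{4} as a minor, and since treewidth is minor-monotone, tw(G) ≥ tw(K_{4}) = 3. The upper and lower bounds meet at 3, so that is the treewidth.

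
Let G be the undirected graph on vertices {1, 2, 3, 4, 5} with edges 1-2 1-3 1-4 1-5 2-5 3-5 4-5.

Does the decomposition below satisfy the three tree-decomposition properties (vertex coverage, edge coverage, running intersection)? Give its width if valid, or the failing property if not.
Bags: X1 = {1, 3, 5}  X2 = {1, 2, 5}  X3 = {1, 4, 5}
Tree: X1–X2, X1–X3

Checking the three conditions: (i) the bags cover all of {1, 2, 3, 4, 5}; (ii) for each edge, some bag contains both endpoints; (iii) the bags containing any fixed vertex form a subtree. All hold, so the decomposition is valid with width 3 − 1 = 2.

Yes; width 2.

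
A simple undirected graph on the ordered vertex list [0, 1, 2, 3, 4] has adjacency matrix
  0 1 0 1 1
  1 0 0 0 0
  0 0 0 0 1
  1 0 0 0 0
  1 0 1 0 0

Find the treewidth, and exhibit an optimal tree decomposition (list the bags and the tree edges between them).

The largest bag has 2 vertices, giving width 1; this decomposition certifies tw(G) ≤ 1. Any graph with an edge has treewidth ≥ 1, and G has the edge 4–0. Combining the bounds, tw(G) = 1.

Treewidth 1.
Bags: B1 = {0, 4}  B2 = {0, 1}  B3 = {0, 3}  B4 = {2, 4}
Tree: B1–B2, B1–B3, B1–B4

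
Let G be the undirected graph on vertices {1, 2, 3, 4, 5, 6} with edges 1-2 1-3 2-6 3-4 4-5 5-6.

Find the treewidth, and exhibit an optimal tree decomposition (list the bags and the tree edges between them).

Treewidth 2.
Bags: B1 = {1, 3, 4}  B2 = {1, 2, 4}  B3 = {2, 4, 6}  B4 = {4, 5, 6}
Tree: B1–B2, B2–B3, B3–B4

Each bag holds 3 vertices, so the decomposition has width 2, which upper-bounds the treewidth. For the lower bound, G contains the cycle 4–3–1–2–6–5–4, so G is not a forest; only forests have treewidth ≤ 1, hence tw(G) ≥ 2. Therefore the treewidth is 2.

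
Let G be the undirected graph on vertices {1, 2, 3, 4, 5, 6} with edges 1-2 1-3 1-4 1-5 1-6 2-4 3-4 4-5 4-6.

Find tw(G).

A width-2 tree decomposition is:
Bags: B1 = {1, 3, 4}  B2 = {1, 4, 5}  B3 = {1, 4, 6}  B4 = {1, 2, 4}
Tree: B1–B2, B2–B3, B1–B4
Each bag holds 3 vertices, so the decomposition has width 2, which upper-bounds the treewidth. For the lower bound, the 3 vertices {1, 2, 4} are pairwise adjacent, and any tree decomposition puts a clique entirely inside one bag — forcing width ≥ 2. The upper and lower bounds meet at 2, so that is the treewidth.

2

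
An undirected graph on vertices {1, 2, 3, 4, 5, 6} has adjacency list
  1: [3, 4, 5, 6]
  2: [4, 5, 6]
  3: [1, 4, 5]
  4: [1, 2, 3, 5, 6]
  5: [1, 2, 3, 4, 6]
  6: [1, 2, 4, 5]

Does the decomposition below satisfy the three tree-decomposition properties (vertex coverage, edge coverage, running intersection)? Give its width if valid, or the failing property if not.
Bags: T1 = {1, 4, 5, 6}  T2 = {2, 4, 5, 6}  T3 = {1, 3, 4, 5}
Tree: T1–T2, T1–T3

Every vertex of G appears in some bag (union = {1, 2, 3, 4, 5, 6}); every edge is covered by a bag; and for each vertex v the set of bags containing v is connected in the bag tree. The decomposition is therefore valid. The largest bag has 4 vertices, so the width is 3.

Yes; width 3.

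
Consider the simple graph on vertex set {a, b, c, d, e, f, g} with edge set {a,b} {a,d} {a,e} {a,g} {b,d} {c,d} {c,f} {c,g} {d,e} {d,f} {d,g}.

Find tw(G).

2

A width-2 tree decomposition is:
Bags: B1 = {c, d, g}  B2 = {c, d, f}  B3 = {a, d, g}  B4 = {a, d, e}  B5 = {a, b, d}
Tree: B1–B2, B1–B3, B3–B4, B3–B5
The largest bag has 3 vertices, giving width 2; this decomposition certifies tw(G) ≤ 2. On the other hand G contains the 3-clique {a, d, g}. A clique must lie in a single bag of any decomposition, so no decomposition can have width below 2. Combining the bounds, tw(G) = 2.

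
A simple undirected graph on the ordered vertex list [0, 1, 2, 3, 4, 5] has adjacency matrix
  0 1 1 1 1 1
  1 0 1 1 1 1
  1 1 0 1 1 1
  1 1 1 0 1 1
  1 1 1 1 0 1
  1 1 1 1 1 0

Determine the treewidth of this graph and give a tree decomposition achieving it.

A single bag containing all 6 vertices is trivially a valid decomposition of width 5. For the lower bound, the 6 vertices {0, 1, 2, 3, 4, 5} are pairwise adjacent, and any tree decomposition puts a clique entirely inside one bag — forcing width ≥ 5. Therefore the treewidth is 5.

Treewidth 5.
One optimal decomposition is:
Bags: B1 = {0, 1, 2, 3, 4, 5}
Tree: (single bag)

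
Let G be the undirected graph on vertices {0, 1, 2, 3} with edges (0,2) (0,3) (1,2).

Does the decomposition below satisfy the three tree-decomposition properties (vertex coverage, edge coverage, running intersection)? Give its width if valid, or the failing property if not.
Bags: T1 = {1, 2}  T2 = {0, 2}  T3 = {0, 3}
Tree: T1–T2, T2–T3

Checking the three conditions: (i) the bags cover all of {0, 1, 2, 3}; (ii) for each edge, some bag contains both endpoints; (iii) the bags containing any fixed vertex form a subtree. All hold, so the decomposition is valid with width 2 − 1 = 1.

Yes; width 1.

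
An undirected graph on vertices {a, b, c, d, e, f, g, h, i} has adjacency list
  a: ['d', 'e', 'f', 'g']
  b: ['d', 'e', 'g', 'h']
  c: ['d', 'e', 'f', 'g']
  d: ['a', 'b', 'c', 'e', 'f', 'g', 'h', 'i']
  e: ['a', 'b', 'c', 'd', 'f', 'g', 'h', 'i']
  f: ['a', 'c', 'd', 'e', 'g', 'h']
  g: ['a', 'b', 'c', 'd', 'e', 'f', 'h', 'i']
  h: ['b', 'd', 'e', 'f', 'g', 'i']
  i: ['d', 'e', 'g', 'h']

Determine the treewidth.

4

A width-4 tree decomposition is:
Bags: B1 = {d, e, f, g, h}  B2 = {a, d, e, f, g}  B3 = {b, d, e, g, h}  B4 = {c, d, e, f, g}  B5 = {d, e, g, h, i}
Tree: B1–B2, B1–B3, B2–B4, B3–B5
The largest bag has 5 vertices, giving width 4; this decomposition certifies tw(G) ≤ 4. On the other hand G contains the 5-clique {d, e, f, g, h}. A clique must lie in a single bag of any decomposition, so no decomposition can have width below 4. Therefore the treewidth is 4.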